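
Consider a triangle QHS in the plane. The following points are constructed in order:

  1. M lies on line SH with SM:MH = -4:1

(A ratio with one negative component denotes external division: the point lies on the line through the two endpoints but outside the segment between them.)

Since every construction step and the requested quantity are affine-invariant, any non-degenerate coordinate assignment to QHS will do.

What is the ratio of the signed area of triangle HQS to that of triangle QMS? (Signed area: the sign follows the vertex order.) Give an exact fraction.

Work in coordinates with Q = (0, 0), H = (1, 0), S = (0, 1).
1. M lies on line SH with SM:MH = -4:1 ⇒ M = (4/3, -1/3)
2·[HQS] = -1, 2·[QMS] = 4/3
[HQS]:[QMS] = -1:4/3 = -3/4

[HQS]:[QMS] = -3/4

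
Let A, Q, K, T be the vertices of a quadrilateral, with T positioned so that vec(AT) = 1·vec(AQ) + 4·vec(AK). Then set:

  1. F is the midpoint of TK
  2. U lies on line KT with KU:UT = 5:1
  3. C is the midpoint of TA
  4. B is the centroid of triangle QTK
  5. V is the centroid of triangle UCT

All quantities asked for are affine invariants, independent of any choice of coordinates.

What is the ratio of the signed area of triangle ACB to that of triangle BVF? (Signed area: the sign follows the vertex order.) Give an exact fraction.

[ACB]:[BVF] = -54/37

Work in coordinates with A = (0, 0), Q = (1, 0), K = (0, 1), T = (1, 4).
1. F is the midpoint of TK ⇒ F = (1/2, 5/2)
2. U lies on line KT with KU:UT = 5:1 ⇒ U = (5/6, 7/2)
3. C is the midpoint of TA ⇒ C = (1/2, 2)
4. B is the centroid of triangle QTK ⇒ B = (2/3, 5/3)
5. V is the centroid of triangle UCT ⇒ V = (7/9, 19/6)
2·[ACB] = -1/2, 2·[BVF] = 37/108
[ACB]:[BVF] = -1/2:37/108 = -54/37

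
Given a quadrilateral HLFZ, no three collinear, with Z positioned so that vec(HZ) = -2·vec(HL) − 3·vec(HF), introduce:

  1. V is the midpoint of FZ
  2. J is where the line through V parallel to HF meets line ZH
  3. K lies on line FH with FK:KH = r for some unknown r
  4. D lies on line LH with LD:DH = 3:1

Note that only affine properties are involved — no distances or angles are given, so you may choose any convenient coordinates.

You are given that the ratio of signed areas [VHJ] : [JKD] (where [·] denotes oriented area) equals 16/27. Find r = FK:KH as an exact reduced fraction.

r = 5/3

Assign H = (0, 0), L = (1, 0), F = (0, 1), Z = (-2, -3) — the answer is frame-independent, so this choice is without loss of generality.
1. V is the midpoint of FZ ⇒ V = (-1, -1)
2. J is where the line through V parallel to HF meets line ZH ⇒ J = (-1, -3/2)
3. With FK:KH = r, write λ = r/(r+1) so K = F + λ·(H−F); K is affine-linear in λ
4. D lies on line LH with LD:DH = 3:1 ⇒ D = (1/4, 0)
Every point depending on K is an affine combination of K and λ-independent points, so each such coordinate is linear in λ; the λ² term in each signed area is a multiple of (H−F)×(H−F) = 0, so 2·[VHJ] and 2·[JKD] are each linear in λ. Evaluating at λ=0 and λ=1:
  2·[VHJ] = -1/2,   2·[JKD] = 5/4·λ − 13/8
So [VHJ]:[JKD] = (-1/2) / (5/4·λ − 13/8). Setting this equal to 16/27:
  -1/2 = 16/27·(5/4·λ − 13/8)  ⇒  λ = 5/8
Then r = λ/(1−λ) = (5/8)/(3/8) = 5/3. Check: with r = 5/3, K = (0, 3/8) and [VHJ]:[JKD] = 16/27 as required.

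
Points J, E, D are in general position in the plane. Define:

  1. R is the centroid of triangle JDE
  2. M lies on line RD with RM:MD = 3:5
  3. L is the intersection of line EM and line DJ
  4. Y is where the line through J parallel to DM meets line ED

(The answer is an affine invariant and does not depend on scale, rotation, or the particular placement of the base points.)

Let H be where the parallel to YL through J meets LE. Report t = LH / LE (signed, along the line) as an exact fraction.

t = -7/5

Work in coordinates with J = (0, 0), E = (1, 0), D = (0, 1).
1. R is the centroid of triangle JDE ⇒ R = (1/3, 1/3)
2. M lies on line RD with RM:MD = 3:5 ⇒ M = (5/24, 7/12)
3. L is the intersection of line EM and line DJ ⇒ L = (0, 14/19)
4. Y is where the line through J parallel to DM meets line ED ⇒ Y = (-1, 2)
through J parallel to YL: direction (1, -24/19); meets LE at H = (-7/5, 168/95)
H = L + t·(E−L) with t = -7/5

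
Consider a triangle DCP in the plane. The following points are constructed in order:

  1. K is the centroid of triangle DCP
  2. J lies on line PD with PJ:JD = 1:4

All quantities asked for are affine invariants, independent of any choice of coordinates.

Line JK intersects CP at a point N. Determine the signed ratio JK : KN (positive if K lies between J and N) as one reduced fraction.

Set D = (0, 0), C = (1, 0), P = (0, 1); any affine frame gives the same invariant.
1. K is the centroid of triangle DCP ⇒ K = (1/3, 1/3)
2. J lies on line PD with PJ:JD = 1:4 ⇒ J = (0, 4/5)
line JK meets CP at N = (-1/2, 3/2)
K = J + t·(N−J) with t = -2/3, so JK:KN = -2/3:5/3

JK:KN = -2/5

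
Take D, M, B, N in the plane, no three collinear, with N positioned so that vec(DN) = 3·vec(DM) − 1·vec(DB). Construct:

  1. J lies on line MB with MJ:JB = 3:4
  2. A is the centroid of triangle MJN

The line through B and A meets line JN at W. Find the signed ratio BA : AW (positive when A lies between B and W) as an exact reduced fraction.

Work in coordinates with D = (0, 0), M = (1, 0), B = (0, 1), N = (3, -1).
1. J lies on line MB with MJ:JB = 3:4 ⇒ J = (4/7, 3/7)
2. A is the centroid of triangle MJN ⇒ A = (32/21, -4/21)
line BA meets JN at W = (128/105, 1/21)
A = B + t·(W−B) with t = 5/4, so BA:AW = 5/4:-1/4

BA:AW = -5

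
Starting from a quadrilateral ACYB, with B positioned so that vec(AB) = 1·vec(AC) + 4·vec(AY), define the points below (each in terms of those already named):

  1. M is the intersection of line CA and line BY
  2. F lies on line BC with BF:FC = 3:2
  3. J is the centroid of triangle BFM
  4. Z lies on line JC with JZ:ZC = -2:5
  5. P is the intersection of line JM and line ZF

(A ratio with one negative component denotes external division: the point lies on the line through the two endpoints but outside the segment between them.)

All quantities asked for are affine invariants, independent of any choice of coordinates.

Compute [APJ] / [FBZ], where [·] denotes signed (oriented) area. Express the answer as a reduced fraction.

[APJ]:[FBZ] = 7/115

Set A = (0, 0), C = (1, 0), Y = (0, 1), B = (1, 4); any affine frame gives the same invariant.
1. M is the intersection of line CA and line BY ⇒ M = (-1/3, 0)
2. F lies on line BC with BF:FC = 3:2 ⇒ F = (1, 8/5)
3. J is the centroid of triangle BFM ⇒ J = (5/9, 28/15)
4. Z lies on line JC with JZ:ZC = -2:5 ⇒ Z = (7/27, 28/9)
5. P is the intersection of line JM and line ZF ⇒ P = (49/69, 252/115)
2·[APJ] = 112/1035, 2·[FBZ] = 16/9
[APJ]:[FBZ] = 112/1035:16/9 = 7/115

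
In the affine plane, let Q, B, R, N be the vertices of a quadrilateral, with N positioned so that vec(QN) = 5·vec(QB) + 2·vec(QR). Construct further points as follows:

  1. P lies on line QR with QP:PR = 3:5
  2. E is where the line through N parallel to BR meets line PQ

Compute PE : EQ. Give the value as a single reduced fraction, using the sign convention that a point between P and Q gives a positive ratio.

Choose coordinates Q = (0, 0), B = (1, 0), R = (0, 1), N = (5, 2).
1. P lies on line QR with QP:PR = 3:5 ⇒ P = (0, 3/8)
2. E is where the line through N parallel to BR meets line PQ ⇒ E = (0, 7)
E = P + t·(Q−P) with t = -53/3, so PE:EQ = t:(1−t) = -53/3:56/3

PE:EQ = -53/56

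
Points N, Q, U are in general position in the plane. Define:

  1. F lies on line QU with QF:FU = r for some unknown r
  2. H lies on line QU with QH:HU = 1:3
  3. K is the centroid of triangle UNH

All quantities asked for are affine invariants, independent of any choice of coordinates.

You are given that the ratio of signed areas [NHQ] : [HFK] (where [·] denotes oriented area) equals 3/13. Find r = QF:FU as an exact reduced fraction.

Set N = (0, 0), Q = (1, 0), U = (0, 1); any affine frame gives the same invariant.
1. With QF:FU = r, write λ = r/(r+1) so F = Q + λ·(U−Q); F is affine-linear in λ
2. H lies on line QU with QH:HU = 1:3 ⇒ H = (3/4, 1/4)
3. K is the centroid of triangle UNH ⇒ K = (1/4, 5/12)
Every point depending on F is an affine combination of F and λ-independent points, so each such coordinate is linear in λ; the λ² term in each signed area is a multiple of (U−Q)×(U−Q) = 0, so 2·[NHQ] and 2·[HFK] are each linear in λ. Evaluating at λ=0 and λ=1:
  2·[NHQ] = -1/4,   2·[HFK] = 1/3·λ − 1/12
So [NHQ]:[HFK] = (-1/4) / (1/3·λ − 1/12). Setting this equal to 3/13:
  -1/4 = 3/13·(1/3·λ − 1/12)  ⇒  λ = -3
Then r = λ/(1−λ) = (-3)/(4) = -3/4. Check: with r = -3/4, F = (4, -3) and [NHQ]:[HFK] = 3/13 as required.

r = -3/4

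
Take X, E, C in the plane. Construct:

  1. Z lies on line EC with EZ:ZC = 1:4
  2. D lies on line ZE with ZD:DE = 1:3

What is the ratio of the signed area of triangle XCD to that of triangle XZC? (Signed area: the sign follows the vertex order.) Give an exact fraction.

Choose coordinates X = (0, 0), E = (1, 0), C = (0, 1).
1. Z lies on line EC with EZ:ZC = 1:4 ⇒ Z = (4/5, 1/5)
2. D lies on line ZE with ZD:DE = 1:3 ⇒ D = (17/20, 3/20)
2·[XCD] = -17/20, 2·[XZC] = 4/5
[XCD]:[XZC] = -17/20:4/5 = -17/16

[XCD]:[XZC] = -17/16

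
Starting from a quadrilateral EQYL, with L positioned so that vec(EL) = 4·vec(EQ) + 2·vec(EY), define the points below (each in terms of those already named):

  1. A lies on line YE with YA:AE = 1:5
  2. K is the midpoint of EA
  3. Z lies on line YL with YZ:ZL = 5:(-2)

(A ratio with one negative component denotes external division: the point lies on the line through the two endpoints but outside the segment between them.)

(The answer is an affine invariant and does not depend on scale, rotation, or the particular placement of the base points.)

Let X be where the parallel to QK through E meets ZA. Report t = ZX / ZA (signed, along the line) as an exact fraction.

t = 98/83

Assign E = (0, 0), Q = (1, 0), Y = (0, 1), L = (4, 2) — the answer is frame-independent, so this choice is without loss of generality.
1. A lies on line YE with YA:AE = 1:5 ⇒ A = (0, 5/6)
2. K is the midpoint of EA ⇒ K = (0, 5/12)
3. Z lies on line YL with YZ:ZL = 5:(-2) ⇒ Z = (20/3, 8/3)
through E parallel to QK: direction (-1, 5/12); meets ZA at X = (-100/83, 125/249)
X = Z + t·(A−Z) with t = 98/83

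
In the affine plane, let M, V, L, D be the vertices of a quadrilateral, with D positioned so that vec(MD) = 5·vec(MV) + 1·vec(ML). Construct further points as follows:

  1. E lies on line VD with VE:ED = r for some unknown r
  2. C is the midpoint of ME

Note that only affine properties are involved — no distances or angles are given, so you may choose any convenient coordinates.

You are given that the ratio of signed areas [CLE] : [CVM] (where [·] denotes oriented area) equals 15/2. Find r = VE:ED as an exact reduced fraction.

Set M = (0, 0), V = (1, 0), L = (0, 1), D = (5, 1); any affine frame gives the same invariant.
1. With VE:ED = r, write λ = r/(r+1) so E = V + λ·(D−V); E is affine-linear in λ
2. C is the midpoint of ME ⇒ C is an affine combination of earlier points and hence also affine-linear in λ
Every point depending on E is an affine combination of E and λ-independent points, so each such coordinate is linear in λ; the λ² term in each signed area is a multiple of (D−V)×(D−V) = 0, so 2·[CLE] and 2·[CVM] are each linear in λ. Evaluating at λ=0 and λ=1:
  2·[CLE] = -2·λ − 1/2,   2·[CVM] = -1/2·λ
So [CLE]:[CVM] = (-2·λ − 1/2) / (-1/2·λ). Setting this equal to 15/2:
  -2·λ − 1/2 = 15/2·(-1/2·λ)  ⇒  λ = 2/7
Then r = λ/(1−λ) = (2/7)/(5/7) = 2/5. Check: with r = 2/5, E = (15/7, 2/7) and [CLE]:[CVM] = 15/2 as required.

r = 2/5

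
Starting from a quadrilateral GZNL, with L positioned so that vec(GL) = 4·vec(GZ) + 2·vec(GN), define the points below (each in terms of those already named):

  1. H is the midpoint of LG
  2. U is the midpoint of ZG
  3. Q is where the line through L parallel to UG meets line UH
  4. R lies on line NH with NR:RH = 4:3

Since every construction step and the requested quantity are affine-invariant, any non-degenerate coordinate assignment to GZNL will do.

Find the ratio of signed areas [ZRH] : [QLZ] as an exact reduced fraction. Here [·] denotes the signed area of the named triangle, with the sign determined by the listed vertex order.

Set G = (0, 0), Z = (1, 0), N = (0, 1), L = (4, 2); any affine frame gives the same invariant.
1. H is the midpoint of LG ⇒ H = (2, 1)
2. U is the midpoint of ZG ⇒ U = (1/2, 0)
3. Q is where the line through L parallel to UG meets line UH ⇒ Q = (7/2, 2)
4. R lies on line NH with NR:RH = 4:3 ⇒ R = (8/7, 1)
2·[ZRH] = -6/7, 2·[QLZ] = -1
[ZRH]:[QLZ] = -6/7:-1 = 6/7

[ZRH]:[QLZ] = 6/7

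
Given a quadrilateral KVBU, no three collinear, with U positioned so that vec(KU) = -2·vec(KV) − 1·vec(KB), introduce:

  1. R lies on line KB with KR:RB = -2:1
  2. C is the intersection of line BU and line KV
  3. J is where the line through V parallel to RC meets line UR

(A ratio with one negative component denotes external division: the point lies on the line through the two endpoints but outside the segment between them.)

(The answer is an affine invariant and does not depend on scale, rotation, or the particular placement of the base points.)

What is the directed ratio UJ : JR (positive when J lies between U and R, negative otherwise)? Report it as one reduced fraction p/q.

Assign K = (0, 0), V = (1, 0), B = (0, 1), U = (-2, -1) — the answer is frame-independent, so this choice is without loss of generality.
1. R lies on line KB with KR:RB = -2:1 ⇒ R = (0, 2)
2. C is the intersection of line BU and line KV ⇒ C = (-1, 0)
3. J is where the line through V parallel to RC meets line UR ⇒ J = (8, 14)
J = U + t·(R−U) with t = 5, so UJ:JR = t:(1−t) = 5:-4

UJ:JR = -5/4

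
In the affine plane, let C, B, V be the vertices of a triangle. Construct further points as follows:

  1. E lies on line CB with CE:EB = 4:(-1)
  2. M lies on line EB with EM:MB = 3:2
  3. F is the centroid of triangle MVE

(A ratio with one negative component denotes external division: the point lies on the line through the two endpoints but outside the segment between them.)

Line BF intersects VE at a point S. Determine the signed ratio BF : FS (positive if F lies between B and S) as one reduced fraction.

Choose coordinates C = (0, 0), B = (1, 0), V = (0, 1).
1. E lies on line CB with CE:EB = 4:(-1) ⇒ E = (4/3, 0)
2. M lies on line EB with EM:MB = 3:2 ⇒ M = (17/15, 0)
3. F is the centroid of triangle MVE ⇒ F = (37/45, 1/3)
line BF meets VE at S = (7/9, 5/12)
F = B + t·(S−B) with t = 4/5, so BF:FS = 4/5:1/5

BF:FS = 4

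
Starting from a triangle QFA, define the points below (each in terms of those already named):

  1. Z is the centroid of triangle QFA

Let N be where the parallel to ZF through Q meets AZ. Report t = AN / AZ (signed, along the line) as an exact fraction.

Work in coordinates with Q = (0, 0), F = (1, 0), A = (0, 1).
1. Z is the centroid of triangle QFA ⇒ Z = (1/3, 1/3)
through Q parallel to ZF: direction (2/3, -1/3); meets AZ at N = (2/3, -1/3)
N = A + t·(Z−A) with t = 2

t = 2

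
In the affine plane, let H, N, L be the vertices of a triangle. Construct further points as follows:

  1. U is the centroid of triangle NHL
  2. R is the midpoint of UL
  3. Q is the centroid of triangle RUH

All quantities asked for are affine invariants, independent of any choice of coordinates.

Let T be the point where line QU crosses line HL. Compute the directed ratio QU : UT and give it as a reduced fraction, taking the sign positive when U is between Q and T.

Work in coordinates with H = (0, 0), N = (1, 0), L = (0, 1).
1. U is the centroid of triangle NHL ⇒ U = (1/3, 1/3)
2. R is the midpoint of UL ⇒ R = (1/6, 2/3)
3. Q is the centroid of triangle RUH ⇒ Q = (1/6, 1/3)
line QU meets HL at T = (0, 1/3)
U = Q + t·(T−Q) with t = -1, so QU:UT = -1:2

QU:UT = -1/2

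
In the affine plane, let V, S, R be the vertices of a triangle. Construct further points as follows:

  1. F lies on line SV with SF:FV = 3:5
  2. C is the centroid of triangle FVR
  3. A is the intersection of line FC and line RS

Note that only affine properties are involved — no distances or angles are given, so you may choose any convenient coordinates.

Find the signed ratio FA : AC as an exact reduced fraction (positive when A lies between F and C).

Set V = (0, 0), S = (1, 0), R = (0, 1); any affine frame gives the same invariant.
1. F lies on line SV with SF:FV = 3:5 ⇒ F = (5/8, 0)
2. C is the centroid of triangle FVR ⇒ C = (5/24, 1/3)
3. A is the intersection of line FC and line RS ⇒ A = (5/2, -3/2)
A = F + t·(C−F) with t = -9/2, so FA:AC = t:(1−t) = -9/2:11/2

FA:AC = -9/11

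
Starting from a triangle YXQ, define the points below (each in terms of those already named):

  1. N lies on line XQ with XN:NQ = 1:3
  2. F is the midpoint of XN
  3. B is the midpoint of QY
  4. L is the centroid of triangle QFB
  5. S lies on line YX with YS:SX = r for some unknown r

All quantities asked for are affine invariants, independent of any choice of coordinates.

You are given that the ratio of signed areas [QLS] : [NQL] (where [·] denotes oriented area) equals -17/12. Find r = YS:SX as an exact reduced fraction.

r = 1/3

Assign Y = (0, 0), X = (1, 0), Q = (0, 1) — the answer is frame-independent, so this choice is without loss of generality.
1. N lies on line XQ with XN:NQ = 1:3 ⇒ N = (3/4, 1/4)
2. F is the midpoint of XN ⇒ F = (7/8, 1/8)
3. B is the midpoint of QY ⇒ B = (0, 1/2)
4. L is the centroid of triangle QFB ⇒ L = (7/24, 13/24)
5. With YS:SX = r, write λ = r/(r+1) so S = Y + λ·(X−Y); S is affine-linear in λ
Every point depending on S is an affine combination of S and λ-independent points, so each such coordinate is linear in λ; the λ² term in each signed area is a multiple of (X−Y)×(X−Y) = 0, so 2·[QLS] and 2·[NQL] are each linear in λ. Evaluating at λ=0 and λ=1:
  2·[QLS] = 11/24·λ − 7/24,   2·[NQL] = 1/8
So [QLS]:[NQL] = (11/24·λ − 7/24) / (1/8). Setting this equal to -17/12:
  11/24·λ − 7/24 = -17/12·(1/8)  ⇒  λ = 1/4
Then r = λ/(1−λ) = (1/4)/(3/4) = 1/3. Check: with r = 1/3, S = (1/4, 0) and [QLS]:[NQL] = -17/12 as required.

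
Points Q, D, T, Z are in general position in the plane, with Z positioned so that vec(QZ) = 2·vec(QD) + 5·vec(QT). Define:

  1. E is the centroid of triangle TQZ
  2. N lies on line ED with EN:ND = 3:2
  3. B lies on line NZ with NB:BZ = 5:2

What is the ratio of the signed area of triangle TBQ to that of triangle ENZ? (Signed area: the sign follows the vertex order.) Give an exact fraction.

[TBQ]:[ENZ] = -16/21

Assign Q = (0, 0), D = (1, 0), T = (0, 1), Z = (2, 5) — the answer is frame-independent, so this choice is without loss of generality.
1. E is the centroid of triangle TQZ ⇒ E = (2/3, 2)
2. N lies on line ED with EN:ND = 3:2 ⇒ N = (13/15, 4/5)
3. B lies on line NZ with NB:BZ = 5:2 ⇒ B = (176/105, 19/5)
2·[TBQ] = -176/105, 2·[ENZ] = 11/5
[TBQ]:[ENZ] = -176/105:11/5 = -16/21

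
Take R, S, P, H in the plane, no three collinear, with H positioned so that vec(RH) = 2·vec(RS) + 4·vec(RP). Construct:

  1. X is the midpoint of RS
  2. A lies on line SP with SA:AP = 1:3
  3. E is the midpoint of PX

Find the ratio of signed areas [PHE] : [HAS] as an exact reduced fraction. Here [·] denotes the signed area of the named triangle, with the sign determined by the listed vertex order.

Assign R = (0, 0), S = (1, 0), P = (0, 1), H = (2, 4) — the answer is frame-independent, so this choice is without loss of generality.
1. X is the midpoint of RS ⇒ X = (1/2, 0)
2. A lies on line SP with SA:AP = 1:3 ⇒ A = (3/4, 1/4)
3. E is the midpoint of PX ⇒ E = (1/4, 1/2)
2·[PHE] = -7/4, 2·[HAS] = 5/4
[PHE]:[HAS] = -7/4:5/4 = -7/5

[PHE]:[HAS] = -7/5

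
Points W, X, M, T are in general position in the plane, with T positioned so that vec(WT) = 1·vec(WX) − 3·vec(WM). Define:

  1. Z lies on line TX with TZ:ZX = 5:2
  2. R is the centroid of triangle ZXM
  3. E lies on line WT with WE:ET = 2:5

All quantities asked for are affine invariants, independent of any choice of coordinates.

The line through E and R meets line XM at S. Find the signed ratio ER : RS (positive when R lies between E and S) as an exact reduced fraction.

ER:RS = 9/2

Work in coordinates with W = (0, 0), X = (1, 0), M = (0, 1), T = (1, -3).
1. Z lies on line TX with TZ:ZX = 5:2 ⇒ Z = (1, -6/7)
2. R is the centroid of triangle ZXM ⇒ R = (2/3, 1/21)
3. E lies on line WT with WE:ET = 2:5 ⇒ E = (2/7, -6/7)
line ER meets XM at S = (142/189, 47/189)
R = E + t·(S−E) with t = 9/11, so ER:RS = 9/11:2/11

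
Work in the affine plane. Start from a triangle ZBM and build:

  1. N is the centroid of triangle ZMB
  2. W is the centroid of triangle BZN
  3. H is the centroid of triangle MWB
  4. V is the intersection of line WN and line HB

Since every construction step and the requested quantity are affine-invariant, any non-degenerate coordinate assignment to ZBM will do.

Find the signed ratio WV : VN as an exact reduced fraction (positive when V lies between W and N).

Set Z = (0, 0), B = (1, 0), M = (0, 1); any affine frame gives the same invariant.
1. N is the centroid of triangle ZMB ⇒ N = (1/3, 1/3)
2. W is the centroid of triangle BZN ⇒ W = (4/9, 1/9)
3. H is the centroid of triangle MWB ⇒ H = (13/27, 10/27)
4. V is the intersection of line WN and line HB ⇒ V = (2/9, 5/9)
V = W + t·(N−W) with t = 2, so WV:VN = t:(1−t) = 2:-1

WV:VN = -2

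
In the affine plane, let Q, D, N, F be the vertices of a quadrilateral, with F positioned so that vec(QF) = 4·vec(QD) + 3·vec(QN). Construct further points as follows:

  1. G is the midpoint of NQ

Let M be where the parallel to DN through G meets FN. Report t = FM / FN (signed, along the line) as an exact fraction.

Work in coordinates with Q = (0, 0), D = (1, 0), N = (0, 1), F = (4, 3).
1. G is the midpoint of NQ ⇒ G = (0, 1/2)
through G parallel to DN: direction (-1, 1); meets FN at M = (-1/3, 5/6)
M = F + t·(N−F) with t = 13/12

t = 13/12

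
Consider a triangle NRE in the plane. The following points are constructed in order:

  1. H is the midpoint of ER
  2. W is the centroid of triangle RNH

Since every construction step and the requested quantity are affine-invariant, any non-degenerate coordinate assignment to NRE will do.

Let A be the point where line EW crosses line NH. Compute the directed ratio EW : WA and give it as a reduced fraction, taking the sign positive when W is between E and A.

Set N = (0, 0), R = (1, 0), E = (0, 1); any affine frame gives the same invariant.
1. H is the midpoint of ER ⇒ H = (1/2, 1/2)
2. W is the centroid of triangle RNH ⇒ W = (1/2, 1/6)
line EW meets NH at A = (3/8, 3/8)
W = E + t·(A−E) with t = 4/3, so EW:WA = 4/3:-1/3

EW:WA = -4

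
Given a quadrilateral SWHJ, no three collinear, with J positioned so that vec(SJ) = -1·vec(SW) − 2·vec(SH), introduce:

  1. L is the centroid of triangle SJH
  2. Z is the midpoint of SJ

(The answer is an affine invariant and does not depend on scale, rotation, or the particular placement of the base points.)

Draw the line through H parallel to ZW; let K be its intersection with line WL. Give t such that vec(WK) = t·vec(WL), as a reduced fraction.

t = 3

Assign S = (0, 0), W = (1, 0), H = (0, 1), J = (-1, -2) — the answer is frame-independent, so this choice is without loss of generality.
1. L is the centroid of triangle SJH ⇒ L = (-1/3, -1/3)
2. Z is the midpoint of SJ ⇒ Z = (-1/2, -1)
through H parallel to ZW: direction (3/2, 1); meets WL at K = (-3, -1)
K = W + t·(L−W) with t = 3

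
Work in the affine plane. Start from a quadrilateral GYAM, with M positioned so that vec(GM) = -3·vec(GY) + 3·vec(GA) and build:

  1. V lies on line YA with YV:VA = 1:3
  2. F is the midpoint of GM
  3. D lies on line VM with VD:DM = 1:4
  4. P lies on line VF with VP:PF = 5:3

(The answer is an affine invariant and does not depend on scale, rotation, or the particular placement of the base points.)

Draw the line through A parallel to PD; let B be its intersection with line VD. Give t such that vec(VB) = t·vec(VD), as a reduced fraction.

Work in coordinates with G = (0, 0), Y = (1, 0), A = (0, 1), M = (-3, 3).
1. V lies on line YA with YV:VA = 1:3 ⇒ V = (3/4, 1/4)
2. F is the midpoint of GM ⇒ F = (-3/2, 3/2)
3. D lies on line VM with VD:DM = 1:4 ⇒ D = (0, 4/5)
4. P lies on line VF with VP:PF = 5:3 ⇒ P = (-21/32, 33/32)
through A parallel to PD: direction (21/32, -37/160); meets VD at B = (-21/40, 237/200)
B = V + t·(D−V) with t = 17/10

t = 17/10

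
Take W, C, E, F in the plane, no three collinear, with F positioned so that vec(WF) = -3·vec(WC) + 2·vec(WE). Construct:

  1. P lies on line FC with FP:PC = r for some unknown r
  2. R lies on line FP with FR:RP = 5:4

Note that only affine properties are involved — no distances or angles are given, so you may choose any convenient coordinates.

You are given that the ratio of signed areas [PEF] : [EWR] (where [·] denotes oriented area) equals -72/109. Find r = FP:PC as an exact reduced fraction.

Assign W = (0, 0), C = (1, 0), E = (0, 1), F = (-3, 2) — the answer is frame-independent, so this choice is without loss of generality.
1. With FP:PC = r, write λ = r/(r+1) so P = F + λ·(C−F); P is affine-linear in λ
2. R lies on line FP with FR:RP = 5:4 ⇒ R is an affine combination of earlier points and hence also affine-linear in λ
Every point depending on P is an affine combination of P and λ-independent points, so each such coordinate is linear in λ; the λ² term in each signed area is a multiple of (C−F)×(C−F) = 0, so 2·[PEF] and 2·[EWR] are each linear in λ. Evaluating at λ=0 and λ=1:
  2·[PEF] = 2·λ,   2·[EWR] = 20/9·λ − 3
So [PEF]:[EWR] = (2·λ) / (20/9·λ − 3). Setting this equal to -72/109:
  2·λ = -72/109·(20/9·λ − 3)  ⇒  λ = 4/7
Then r = λ/(1−λ) = (4/7)/(3/7) = 4/3. Check: with r = 4/3, P = (-5/7, 6/7) and [PEF]:[EWR] = -72/109 as required.

r = 4/3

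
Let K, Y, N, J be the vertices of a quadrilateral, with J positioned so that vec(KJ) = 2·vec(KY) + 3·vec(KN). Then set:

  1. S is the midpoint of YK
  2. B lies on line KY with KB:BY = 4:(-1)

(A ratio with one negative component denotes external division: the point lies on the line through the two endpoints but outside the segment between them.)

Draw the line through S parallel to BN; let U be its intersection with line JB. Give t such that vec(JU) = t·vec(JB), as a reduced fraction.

Choose coordinates K = (0, 0), Y = (1, 0), N = (0, 1), J = (2, 3).
1. S is the midpoint of YK ⇒ S = (1/2, 0)
2. B lies on line KY with KB:BY = 4:(-1) ⇒ B = (4/3, 0)
through S parallel to BN: direction (-4/3, 1); meets JB at U = (17/14, -15/28)
U = J + t·(B−J) with t = 33/28

t = 33/28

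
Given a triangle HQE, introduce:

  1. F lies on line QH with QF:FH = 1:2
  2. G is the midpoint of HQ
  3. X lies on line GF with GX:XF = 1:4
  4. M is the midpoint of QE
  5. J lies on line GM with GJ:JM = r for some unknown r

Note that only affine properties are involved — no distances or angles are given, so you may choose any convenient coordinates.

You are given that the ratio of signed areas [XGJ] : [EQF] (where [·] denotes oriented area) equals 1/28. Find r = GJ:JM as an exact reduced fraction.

Choose coordinates H = (0, 0), Q = (1, 0), E = (0, 1).
1. F lies on line QH with QF:FH = 1:2 ⇒ F = (2/3, 0)
2. G is the midpoint of HQ ⇒ G = (1/2, 0)
3. X lies on line GF with GX:XF = 1:4 ⇒ X = (8/15, 0)
4. M is the midpoint of QE ⇒ M = (1/2, 1/2)
5. With GJ:JM = r, write λ = r/(r+1) so J = G + λ·(M−G); J is affine-linear in λ
Every point depending on J is an affine combination of J and λ-independent points, so each such coordinate is linear in λ; the λ² term in each signed area is a multiple of (M−G)×(M−G) = 0, so 2·[XGJ] and 2·[EQF] are each linear in λ. Evaluating at λ=0 and λ=1:
  2·[XGJ] = -1/60·λ,   2·[EQF] = -1/3
So [XGJ]:[EQF] = (-1/60·λ) / (-1/3). Setting this equal to 1/28:
  -1/60·λ = 1/28·(-1/3)  ⇒  λ = 5/7
Then r = λ/(1−λ) = (5/7)/(2/7) = 5/2. Check: with r = 5/2, J = (1/2, 5/14) and [XGJ]:[EQF] = 1/28 as required.

r = 5/2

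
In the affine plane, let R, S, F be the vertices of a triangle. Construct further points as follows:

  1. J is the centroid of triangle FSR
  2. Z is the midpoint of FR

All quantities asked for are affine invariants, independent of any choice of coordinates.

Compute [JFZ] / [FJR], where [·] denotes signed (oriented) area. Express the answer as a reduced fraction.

[JFZ]:[FJR] = -1/2

Set R = (0, 0), S = (1, 0), F = (0, 1); any affine frame gives the same invariant.
1. J is the centroid of triangle FSR ⇒ J = (1/3, 1/3)
2. Z is the midpoint of FR ⇒ Z = (0, 1/2)
2·[JFZ] = 1/6, 2·[FJR] = -1/3
[JFZ]:[FJR] = 1/6:-1/3 = -1/2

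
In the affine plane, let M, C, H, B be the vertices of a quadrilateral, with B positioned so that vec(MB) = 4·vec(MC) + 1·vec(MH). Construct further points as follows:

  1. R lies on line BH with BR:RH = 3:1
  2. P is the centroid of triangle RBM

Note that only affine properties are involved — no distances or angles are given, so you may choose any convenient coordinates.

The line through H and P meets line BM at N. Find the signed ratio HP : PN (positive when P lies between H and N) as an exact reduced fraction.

Choose coordinates M = (0, 0), C = (1, 0), H = (0, 1), B = (4, 1).
1. R lies on line BH with BR:RH = 3:1 ⇒ R = (1, 1)
2. P is the centroid of triangle RBM ⇒ P = (5/3, 2/3)
line HP meets BM at N = (20/9, 5/9)
P = H + t·(N−H) with t = 3/4, so HP:PN = 3/4:1/4

HP:PN = 3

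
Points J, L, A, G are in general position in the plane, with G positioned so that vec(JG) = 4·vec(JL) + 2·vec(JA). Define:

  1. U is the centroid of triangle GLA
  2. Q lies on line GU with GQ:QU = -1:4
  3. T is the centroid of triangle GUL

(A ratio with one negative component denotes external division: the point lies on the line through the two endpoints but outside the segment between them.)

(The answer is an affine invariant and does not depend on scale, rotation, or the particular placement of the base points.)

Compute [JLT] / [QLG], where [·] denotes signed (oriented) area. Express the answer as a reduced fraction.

[JLT]:[QLG] = -9/5

Choose coordinates J = (0, 0), L = (1, 0), A = (0, 1), G = (4, 2).
1. U is the centroid of triangle GLA ⇒ U = (5/3, 1)
2. Q lies on line GU with GQ:QU = -1:4 ⇒ Q = (43/9, 7/3)
3. T is the centroid of triangle GUL ⇒ T = (20/9, 1)
2·[JLT] = 1, 2·[QLG] = -5/9
[JLT]:[QLG] = 1:-5/9 = -9/5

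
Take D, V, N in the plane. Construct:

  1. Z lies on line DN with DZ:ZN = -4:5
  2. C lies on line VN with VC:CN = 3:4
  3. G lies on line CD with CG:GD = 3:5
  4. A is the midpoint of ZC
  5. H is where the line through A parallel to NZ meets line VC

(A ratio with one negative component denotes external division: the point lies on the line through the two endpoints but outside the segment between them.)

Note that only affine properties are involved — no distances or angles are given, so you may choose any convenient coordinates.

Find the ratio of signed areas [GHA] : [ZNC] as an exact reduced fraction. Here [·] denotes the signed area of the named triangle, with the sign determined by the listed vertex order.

Work in coordinates with D = (0, 0), V = (1, 0), N = (0, 1).
1. Z lies on line DN with DZ:ZN = -4:5 ⇒ Z = (0, -4)
2. C lies on line VN with VC:CN = 3:4 ⇒ C = (4/7, 3/7)
3. G lies on line CD with CG:GD = 3:5 ⇒ G = (5/14, 15/56)
4. A is the midpoint of ZC ⇒ A = (2/7, -25/14)
5. H is where the line through A parallel to NZ meets line VC ⇒ H = (2/7, 5/7)
2·[GHA] = 5/28, 2·[ZNC] = -20/7
[GHA]:[ZNC] = 5/28:-20/7 = -1/16

[GHA]:[ZNC] = -1/16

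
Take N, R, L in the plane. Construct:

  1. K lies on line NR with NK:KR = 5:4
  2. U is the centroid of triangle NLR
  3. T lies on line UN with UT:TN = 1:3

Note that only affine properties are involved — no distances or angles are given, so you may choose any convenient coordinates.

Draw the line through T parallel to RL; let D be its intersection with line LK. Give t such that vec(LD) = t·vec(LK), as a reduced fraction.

Set N = (0, 0), R = (1, 0), L = (0, 1); any affine frame gives the same invariant.
1. K lies on line NR with NK:KR = 5:4 ⇒ K = (5/9, 0)
2. U is the centroid of triangle NLR ⇒ U = (1/3, 1/3)
3. T lies on line UN with UT:TN = 1:3 ⇒ T = (1/4, 1/4)
through T parallel to RL: direction (-1, 1); meets LK at D = (5/8, -1/8)
D = L + t·(K−L) with t = 9/8

t = 9/8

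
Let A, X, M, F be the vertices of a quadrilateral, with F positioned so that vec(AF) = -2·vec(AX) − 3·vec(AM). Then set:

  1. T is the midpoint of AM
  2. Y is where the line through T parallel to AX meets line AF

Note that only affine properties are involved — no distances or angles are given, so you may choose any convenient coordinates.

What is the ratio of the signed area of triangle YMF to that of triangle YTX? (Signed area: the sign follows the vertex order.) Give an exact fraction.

Set A = (0, 0), X = (1, 0), M = (0, 1), F = (-2, -3); any affine frame gives the same invariant.
1. T is the midpoint of AM ⇒ T = (0, 1/2)
2. Y is where the line through T parallel to AX meets line AF ⇒ Y = (1/3, 1/2)
2·[YMF] = 7/3, 2·[YTX] = 1/6
[YMF]:[YTX] = 7/3:1/6 = 14

[YMF]:[YTX] = 14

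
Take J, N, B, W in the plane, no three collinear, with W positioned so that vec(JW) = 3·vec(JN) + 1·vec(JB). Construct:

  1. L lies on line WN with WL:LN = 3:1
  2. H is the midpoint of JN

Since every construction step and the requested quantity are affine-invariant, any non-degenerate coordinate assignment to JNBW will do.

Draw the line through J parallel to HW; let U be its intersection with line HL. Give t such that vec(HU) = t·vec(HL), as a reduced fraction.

Assign J = (0, 0), N = (1, 0), B = (0, 1), W = (3, 1) — the answer is frame-independent, so this choice is without loss of generality.
1. L lies on line WN with WL:LN = 3:1 ⇒ L = (3/2, 1/4)
2. H is the midpoint of JN ⇒ H = (1/2, 0)
through J parallel to HW: direction (5/2, 1); meets HL at U = (-5/6, -1/3)
U = H + t·(L−H) with t = -4/3

t = -4/3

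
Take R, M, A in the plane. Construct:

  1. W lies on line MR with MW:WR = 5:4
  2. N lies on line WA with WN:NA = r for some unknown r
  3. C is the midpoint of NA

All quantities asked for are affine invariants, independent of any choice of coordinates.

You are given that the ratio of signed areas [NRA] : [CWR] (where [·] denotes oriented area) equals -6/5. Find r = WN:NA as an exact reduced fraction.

r = -4/3

Choose coordinates R = (0, 0), M = (1, 0), A = (0, 1).
1. W lies on line MR with MW:WR = 5:4 ⇒ W = (4/9, 0)
2. With WN:NA = r, write λ = r/(r+1) so N = W + λ·(A−W); N is affine-linear in λ
3. C is the midpoint of NA ⇒ C is an affine combination of earlier points and hence also affine-linear in λ
Every point depending on N is an affine combination of N and λ-independent points, so each such coordinate is linear in λ; the λ² term in each signed area is a multiple of (A−W)×(A−W) = 0, so 2·[NRA] and 2·[CWR] are each linear in λ. Evaluating at λ=0 and λ=1:
  2·[NRA] = 4/9·λ − 4/9,   2·[CWR] = -2/9·λ − 2/9
So [NRA]:[CWR] = (4/9·λ − 4/9) / (-2/9·λ − 2/9). Setting this equal to -6/5:
  4/9·λ − 4/9 = -6/5·(-2/9·λ − 2/9)  ⇒  λ = 4
Then r = λ/(1−λ) = (4)/(-3) = -4/3. Check: with r = -4/3, N = (-4/3, 4) and [NRA]:[CWR] = -6/5 as required.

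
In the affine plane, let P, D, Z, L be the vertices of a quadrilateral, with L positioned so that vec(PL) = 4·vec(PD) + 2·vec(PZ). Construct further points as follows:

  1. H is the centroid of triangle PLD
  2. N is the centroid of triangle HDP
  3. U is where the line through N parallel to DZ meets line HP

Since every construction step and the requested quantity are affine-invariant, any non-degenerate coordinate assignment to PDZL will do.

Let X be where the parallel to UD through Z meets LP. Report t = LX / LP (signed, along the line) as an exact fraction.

t = 93/106

Work in coordinates with P = (0, 0), D = (1, 0), Z = (0, 1), L = (4, 2).
1. H is the centroid of triangle PLD ⇒ H = (5/3, 2/3)
2. N is the centroid of triangle HDP ⇒ N = (8/9, 2/9)
3. U is where the line through N parallel to DZ meets line HP ⇒ U = (50/63, 20/63)
through Z parallel to UD: direction (13/63, -20/63); meets LP at X = (26/53, 13/53)
X = L + t·(P−L) with t = 93/106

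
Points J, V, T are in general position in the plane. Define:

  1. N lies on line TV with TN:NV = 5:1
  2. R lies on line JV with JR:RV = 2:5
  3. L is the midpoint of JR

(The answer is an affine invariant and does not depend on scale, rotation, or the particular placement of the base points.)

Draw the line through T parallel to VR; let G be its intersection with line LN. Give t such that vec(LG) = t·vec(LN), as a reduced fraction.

t = 6

Set J = (0, 0), V = (1, 0), T = (0, 1); any affine frame gives the same invariant.
1. N lies on line TV with TN:NV = 5:1 ⇒ N = (5/6, 1/6)
2. R lies on line JV with JR:RV = 2:5 ⇒ R = (2/7, 0)
3. L is the midpoint of JR ⇒ L = (1/7, 0)
through T parallel to VR: direction (-5/7, 0); meets LN at G = (30/7, 1)
G = L + t·(N−L) with t = 6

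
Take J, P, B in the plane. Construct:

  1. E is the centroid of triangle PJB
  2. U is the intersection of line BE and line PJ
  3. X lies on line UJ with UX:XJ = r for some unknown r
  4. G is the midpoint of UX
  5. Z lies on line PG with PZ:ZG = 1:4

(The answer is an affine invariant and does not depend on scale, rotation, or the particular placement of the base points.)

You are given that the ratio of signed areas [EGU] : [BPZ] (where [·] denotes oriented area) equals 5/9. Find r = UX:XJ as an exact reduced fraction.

r = -1/3

Assign J = (0, 0), P = (1, 0), B = (0, 1) — the answer is frame-independent, so this choice is without loss of generality.
1. E is the centroid of triangle PJB ⇒ E = (1/3, 1/3)
2. U is the intersection of line BE and line PJ ⇒ U = (1/2, 0)
3. With UX:XJ = r, write λ = r/(r+1) so X = U + λ·(J−U); X is affine-linear in λ
4. G is the midpoint of UX ⇒ G is an affine combination of earlier points and hence also affine-linear in λ
5. Z lies on line PG with PZ:ZG = 1:4 ⇒ Z is an affine combination of earlier points and hence also affine-linear in λ
Every point depending on X is an affine combination of X and λ-independent points, so each such coordinate is linear in λ; the λ² term in each signed area is a multiple of (J−U)×(J−U) = 0, so 2·[EGU] and 2·[BPZ] are each linear in λ. Evaluating at λ=0 and λ=1:
  2·[EGU] = 1/12·λ,   2·[BPZ] = -1/20·λ − 1/10
So [EGU]:[BPZ] = (1/12·λ) / (-1/20·λ − 1/10). Setting this equal to 5/9:
  1/12·λ = 5/9·(-1/20·λ − 1/10)  ⇒  λ = -1/2
Then r = λ/(1−λ) = (-1/2)/(3/2) = -1/3. Check: with r = -1/3, X = (3/4, 0) and [EGU]:[BPZ] = 5/9 as required.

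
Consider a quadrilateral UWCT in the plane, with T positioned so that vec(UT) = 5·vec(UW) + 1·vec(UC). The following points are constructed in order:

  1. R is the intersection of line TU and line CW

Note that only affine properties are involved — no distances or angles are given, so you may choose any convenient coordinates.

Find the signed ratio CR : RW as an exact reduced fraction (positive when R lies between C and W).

CR:RW = 5

Choose coordinates U = (0, 0), W = (1, 0), C = (0, 1), T = (5, 1).
1. R is the intersection of line TU and line CW ⇒ R = (5/6, 1/6)
R = C + t·(W−C) with t = 5/6, so CR:RW = t:(1−t) = 5/6:1/6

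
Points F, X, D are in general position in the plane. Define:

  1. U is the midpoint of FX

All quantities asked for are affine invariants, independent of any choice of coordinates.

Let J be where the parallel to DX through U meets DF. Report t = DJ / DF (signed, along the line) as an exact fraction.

Work in coordinates with F = (0, 0), X = (1, 0), D = (0, 1).
1. U is the midpoint of FX ⇒ U = (1/2, 0)
through U parallel to DX: direction (1, -1); meets DF at J = (0, 1/2)
J = D + t·(F−D) with t = 1/2

t = 1/2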